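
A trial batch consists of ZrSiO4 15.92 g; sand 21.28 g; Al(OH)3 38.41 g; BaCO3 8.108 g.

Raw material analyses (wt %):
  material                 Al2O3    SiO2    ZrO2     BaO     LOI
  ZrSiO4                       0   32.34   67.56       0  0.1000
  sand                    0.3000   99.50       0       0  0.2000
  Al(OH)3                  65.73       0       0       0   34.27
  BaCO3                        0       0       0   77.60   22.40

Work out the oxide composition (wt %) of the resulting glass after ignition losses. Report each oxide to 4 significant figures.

Glass mass = 68.68 g (batch 83.72 − LOI 15.04).
Composition: Al2O3 36.85%, SiO2 38.33%, ZrO2 15.66%, BaO 9.161%

All arithmetic maintains full float precision through every step. The intermediate values are printed rounded off to 4 significant figures in the printout. A single rounding yields each reported value; the derived quantities (net glass mass, the totals, four oxide percentages, yield, ignition loss) are re-derived in full precision from the weighed amounts for 68.68 g of glass as they appear in the question or the answer.
Oxide-by-oxide delivered mass:
  Al2O3: 21.28·0.003000 + 38.41·0.6573 = 25.31 g
  SiO2: 15.92·0.3234 + 21.28·0.9950 = 26.32 g
  ZrO2: 15.92·0.6756 = 10.76 g
  BaO: 8.108·0.7760 = 6.292 g
LOI: 15.92·0.001000 + 21.28·0.002000 + 38.41·0.3427 + 8.108·0.2240 = 15.04 g
Glass mass = batch − LOI = 83.72 − 15.04 = 68.68 g (matching Σ of the oxides)
wt % = 100 × oxide mass / glass mass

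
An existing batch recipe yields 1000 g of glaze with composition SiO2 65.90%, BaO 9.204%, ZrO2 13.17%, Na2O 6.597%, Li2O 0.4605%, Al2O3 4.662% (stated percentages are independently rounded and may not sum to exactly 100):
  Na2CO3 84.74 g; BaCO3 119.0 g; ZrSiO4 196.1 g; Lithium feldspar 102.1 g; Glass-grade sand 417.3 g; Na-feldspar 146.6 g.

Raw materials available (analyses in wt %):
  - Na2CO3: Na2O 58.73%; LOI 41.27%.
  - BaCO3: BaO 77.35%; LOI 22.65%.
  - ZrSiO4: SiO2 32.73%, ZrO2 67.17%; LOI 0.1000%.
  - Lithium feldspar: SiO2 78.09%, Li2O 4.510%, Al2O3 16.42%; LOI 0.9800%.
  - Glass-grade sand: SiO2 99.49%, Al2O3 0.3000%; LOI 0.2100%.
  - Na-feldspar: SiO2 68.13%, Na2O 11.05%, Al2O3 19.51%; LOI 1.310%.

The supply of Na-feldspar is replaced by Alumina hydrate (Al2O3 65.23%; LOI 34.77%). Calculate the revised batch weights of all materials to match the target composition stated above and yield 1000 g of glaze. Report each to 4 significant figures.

Values along the way appear, rounded to four significant figures, on the page. Each numeric step holds full float precision at all times. Each reported value is rounded only once. All derived quantities are recomputed in exact precision (totals, the yield, net glass mass, ignition loss, six oxide percentages) from the weighed amounts on 1000 g of glass, exactly as printed in the problem or the answer.
Oxide-by-oxide targets in 1000 g glaze:
  SiO2: 65.90% × 1000 = 659.0 g
  BaO: 9.204% × 1000 = 92.04 g
  ZrO2: 13.17% × 1000 = 131.7 g
  Na2O: 6.597% × 1000 = 65.97 g
  Li2O: 0.4605% × 1000 = 4.605 g
  Al2O3: 4.662% × 1000 = 46.62 g
Balance tally, oxide-wise, using the reported weights, versus the basis set out (delivered sums recover each target inside rounding margins):
  SiO2: 196.1·0.3273 + 102.1·0.7809 + 517.7·0.9949 = 659.0 g (target 659.0 g)
  BaO: 119.0·0.7735 = 92.05 g (target 92.04 g)
  ZrO2: 196.1·0.6717 = 131.7 g (target 131.7 g)
  Na2O: 112.3·0.5873 = 65.95 g (target 65.97 g)
  Li2O: 102.1·0.04510 = 4.605 g (target 4.605 g)
  Al2O3: 102.1·0.1642 + 517.7·0.003000 + 43.39·0.6523 = 46.62 g (target 46.62 g)
Glass-mass closure: net batch after ignition = 999.9 g (the targets, summed, come to 999.9 g; the stated basis being 1000 g — deltas are rounding alone).
Total batch = Σ batch = 1091 g; LOI loss = Σ batch·LOI = 90.67 g; yield, glass over the total, = 91.69%.

Revised batch per 1000 g glaze:
  Na2CO3: 112.3 g
  BaCO3: 119.0 g
  ZrSiO4: 196.1 g
  Lithium feldspar: 102.1 g
  Glass-grade sand: 517.7 g
  Alumina hydrate: 43.39 g
Total batch = 1091 g; LOI loss = 90.67 g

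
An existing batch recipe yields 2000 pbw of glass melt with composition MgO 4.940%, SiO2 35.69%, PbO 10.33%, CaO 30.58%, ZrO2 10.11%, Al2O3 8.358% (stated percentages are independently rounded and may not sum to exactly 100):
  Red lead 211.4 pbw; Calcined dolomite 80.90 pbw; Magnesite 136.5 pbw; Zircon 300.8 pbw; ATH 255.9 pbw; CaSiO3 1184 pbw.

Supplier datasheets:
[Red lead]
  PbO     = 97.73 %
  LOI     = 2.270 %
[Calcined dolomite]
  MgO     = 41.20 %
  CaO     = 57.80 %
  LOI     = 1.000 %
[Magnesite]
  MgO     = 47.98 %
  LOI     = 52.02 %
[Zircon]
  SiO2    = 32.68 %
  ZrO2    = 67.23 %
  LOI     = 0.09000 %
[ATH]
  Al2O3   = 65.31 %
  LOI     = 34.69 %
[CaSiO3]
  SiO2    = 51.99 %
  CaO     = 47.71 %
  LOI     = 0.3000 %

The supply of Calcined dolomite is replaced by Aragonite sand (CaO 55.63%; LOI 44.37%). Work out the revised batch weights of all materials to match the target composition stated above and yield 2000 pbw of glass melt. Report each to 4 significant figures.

Values along the way are displayed (rounded to four significant figures) when written out. All internal work keeps exact precision from first step to last — exactly one rounding lands on each reported value — all derived quantities (net glass mass, the totals, LOI, yield, the six compositions) are recomputed using the weight values on 2000 pbw of glass at full precision, exactly as printed in the problem or the answer.
Per-oxide target masses for 2000 pbw glass melt:
  MgO: 4.940% × 2000 = 98.80 pbw
  SiO2: 35.69% × 2000 = 713.8 pbw
  PbO: 10.33% × 2000 = 206.6 pbw
  CaO: 30.58% × 2000 = 611.6 pbw
  ZrO2: 10.11% × 2000 = 202.2 pbw
  Al2O3: 8.358% × 2000 = 167.2 pbw
Checking each oxide sum working from each reported weight, at the basis given (delivered sums recover each target net of answer rounding effects):
  MgO: 205.9·0.4798 = 98.79 pbw (target 98.80 pbw)
  SiO2: 300.8·0.3268 + 1184·0.5199 = 713.9 pbw (target 713.8 pbw)
  PbO: 211.4·0.9773 = 206.6 pbw (target 206.6 pbw)
  CaO: 84.05·0.5563 + 1184·0.4771 = 611.6 pbw (target 611.6 pbw)
  ZrO2: 300.8·0.6723 = 202.2 pbw (target 202.2 pbw)
  Al2O3: 255.9·0.6531 = 167.1 pbw (target 167.2 pbw)
Glass-mass bookkeeping: the batch minus its LOI: 2000 pbw (the Σ of target masses is 2000 pbw; versus the stated basis of 2000 pbw — a pure rounding effect).
Summing the batch: Σ batch = 2242 pbw; LOI removed, Σ of batch·LOI: 241.8 pbw; yield, glass over the total, = 89.22%.

Revised batch per 2000 pbw glass melt:
  Red lead: 211.4 pbw
  Aragonite sand: 84.05 pbw
  Magnesite: 205.9 pbw
  Zircon: 300.8 pbw
  ATH: 255.9 pbw
  CaSiO3: 1184 pbw
Total batch = 2242 pbw; LOI loss = 241.8 pbw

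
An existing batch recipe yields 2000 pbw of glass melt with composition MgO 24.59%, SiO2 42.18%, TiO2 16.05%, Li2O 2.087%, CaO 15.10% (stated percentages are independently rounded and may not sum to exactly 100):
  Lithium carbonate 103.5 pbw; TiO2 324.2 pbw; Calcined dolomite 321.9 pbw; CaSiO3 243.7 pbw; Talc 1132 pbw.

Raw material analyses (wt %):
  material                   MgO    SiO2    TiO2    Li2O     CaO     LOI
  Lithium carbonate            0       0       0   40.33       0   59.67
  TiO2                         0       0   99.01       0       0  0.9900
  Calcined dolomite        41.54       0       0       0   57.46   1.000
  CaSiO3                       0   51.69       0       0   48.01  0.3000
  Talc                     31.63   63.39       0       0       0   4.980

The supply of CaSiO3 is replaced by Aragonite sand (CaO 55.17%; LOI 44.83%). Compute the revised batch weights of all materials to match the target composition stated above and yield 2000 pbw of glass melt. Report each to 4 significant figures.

The intermediate values are printed rounded off to 4 significant digits in the working; all internal work holds full precision through every step — each reported result includes exactly one rounding — the derived quantities are computed at full precision (the totals, five oxide percentages, yield, LOI, glass mass) from the weighed amounts on 2000 pbw of glass precisely as stated by the problem or the answer.
Per-oxide target masses for 2000 pbw glass melt:
  MgO: 24.59% × 2000 = 491.8 pbw
  SiO2: 42.18% × 2000 = 843.6 pbw
  TiO2: 16.05% × 2000 = 321.0 pbw
  Li2O: 2.087% × 2000 = 41.74 pbw
  CaO: 15.10% × 2000 = 302.0 pbw
Verifying the oxide balance given the weights on record, per the basis as stated (target by target, the sums agree once rounding is allowed for):
  MgO: 170.6·0.4154 + 1331·0.3163 = 491.9 pbw (target 491.8 pbw)
  SiO2: 1331·0.6339 = 843.7 pbw (target 843.6 pbw)
  TiO2: 324.2·0.9901 = 321.0 pbw (target 321.0 pbw)
  Li2O: 103.5·0.4033 = 41.74 pbw (target 41.74 pbw)
  CaO: 170.6·0.5746 + 369.7·0.5517 = 302.0 pbw (target 302.0 pbw)
Glass mass check: net batch after ignition = 2000 pbw (per-oxide target masses sum to 2000 pbw; basis as stated: 2000 pbw — a pure rounding effect).
Total batch = Σ batch = 2299 pbw; ignition loss, Σ(batch × LOI) = 298.7 pbw; the yield ratio, glass ÷ batch: 87.01%.

Revised batch per 2000 pbw glass melt:
  Lithium carbonate: 103.5 pbw
  TiO2: 324.2 pbw
  Calcined dolomite: 170.6 pbw
  Aragonite sand: 369.7 pbw
  Talc: 1331 pbw
Total batch = 2299 pbw; LOI loss = 298.7 pbw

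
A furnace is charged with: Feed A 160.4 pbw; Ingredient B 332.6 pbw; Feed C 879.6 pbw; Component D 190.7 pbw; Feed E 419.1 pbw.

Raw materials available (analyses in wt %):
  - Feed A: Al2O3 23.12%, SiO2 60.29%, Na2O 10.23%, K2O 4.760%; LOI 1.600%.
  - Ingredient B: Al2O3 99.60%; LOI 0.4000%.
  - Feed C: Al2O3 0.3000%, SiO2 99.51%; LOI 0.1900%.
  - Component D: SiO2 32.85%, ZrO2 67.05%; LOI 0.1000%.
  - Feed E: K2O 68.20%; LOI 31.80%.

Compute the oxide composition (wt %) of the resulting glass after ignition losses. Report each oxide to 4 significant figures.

Mid-chain values are printed (rounded to four significant digits) within the worked lines — all internal work keeps full precision all the way through — exactly one rounding is applied to each reported result — the derived quantities are re-derived at exact precision (ignition loss, totals, five oxide percentages, the yield, glass mass) starting from the weights per 1843 pbw of glass, precisely as stated by the problem or answer text.
Delivered oxide masses:
  Al2O3: 160.4·0.2312 + 332.6·0.9960 + 879.6·0.003000 = 371.0 pbw
  SiO2: 160.4·0.6029 + 879.6·0.9951 + 190.7·0.3285 = 1035 pbw
  Na2O: 160.4·0.1023 = 16.41 pbw
  K2O: 160.4·0.04760 + 419.1·0.6820 = 293.5 pbw
  ZrO2: 190.7·0.6705 = 127.9 pbw
LOI: 160.4·0.01600 + 332.6·0.004000 + 879.6·0.001900 + 190.7·0.001000 + 419.1·0.3180 = 139.0 pbw
Net of LOI, the glass mass = 1982 − 139.0 = 1843 pbw (the oxide masses sum to this)
oxide / glass × 100 gives the wt %

Glass mass = 1843 pbw (batch 1982 − LOI 139.0).
Composition: Al2O3 20.13%, SiO2 56.13%, Na2O 0.8902%, K2O 15.92%, ZrO2 6.936%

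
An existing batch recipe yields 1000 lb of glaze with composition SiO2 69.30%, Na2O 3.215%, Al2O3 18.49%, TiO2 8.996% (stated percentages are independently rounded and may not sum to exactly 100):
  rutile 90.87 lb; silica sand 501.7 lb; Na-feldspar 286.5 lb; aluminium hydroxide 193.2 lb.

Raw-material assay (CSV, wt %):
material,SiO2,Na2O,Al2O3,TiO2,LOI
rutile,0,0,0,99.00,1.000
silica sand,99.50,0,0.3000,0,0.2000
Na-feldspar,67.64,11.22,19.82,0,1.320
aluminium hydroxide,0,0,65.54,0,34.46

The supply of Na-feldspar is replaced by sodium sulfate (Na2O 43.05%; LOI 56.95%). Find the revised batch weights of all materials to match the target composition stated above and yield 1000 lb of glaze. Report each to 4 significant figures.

Revised batch per 1000 lb glaze:
  rutile: 90.87 lb
  silica sand: 696.5 lb
  sodium sulfate: 74.68 lb
  aluminium hydroxide: 278.9 lb
Total batch = 1141 lb; LOI loss = 140.9 lb

Intermediates are printed rounded to 4 significant digits in the printout — all internal work maintains full float precision from first step to last. Each reported figure takes exactly one rounding; the derived quantities are re-derived in exact precision (the four compositions, the yield, totals, ignition loss, glass mass) from the batch weights at 1000 lb of glass, exactly as shown in question or answer.
Target masses of each oxide per 1000 lb glaze:
  SiO2: 69.30% × 1000 = 693.0 lb
  Na2O: 3.215% × 1000 = 32.15 lb
  Al2O3: 18.49% × 1000 = 184.9 lb
  TiO2: 8.996% × 1000 = 89.96 lb
Mass-balance tally per oxide per the reported batch figures, under the basis named above (delivered sums recover each target net of answer rounding effects):
  SiO2: 696.5·0.9950 = 693.0 lb (target 693.0 lb)
  Na2O: 74.68·0.4305 = 32.15 lb (target 32.15 lb)
  Al2O3: 696.5·0.003000 + 278.9·0.6554 = 184.9 lb (target 184.9 lb)
  TiO2: 90.87·0.9900 = 89.96 lb (target 89.96 lb)
Glass-mass bookkeeping: net batch after ignition = 1000 lb (targets for the oxides total 1000 lb; against the stated basis, 1000 lb — deltas are rounding alone).
Batch total: Σ batch = 1141 lb; the LOI term Σ batch·LOI equals 140.9 lb; the yield ratio, glass ÷ batch: 87.65%.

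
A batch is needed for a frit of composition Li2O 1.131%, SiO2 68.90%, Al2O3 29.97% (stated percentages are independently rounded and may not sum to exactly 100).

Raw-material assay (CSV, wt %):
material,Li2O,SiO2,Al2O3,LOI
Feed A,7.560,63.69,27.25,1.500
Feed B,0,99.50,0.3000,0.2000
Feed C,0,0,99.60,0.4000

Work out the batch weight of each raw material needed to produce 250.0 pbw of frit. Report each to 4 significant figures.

Batch per 250.0 pbw frit:
  Feed A: 37.40 pbw
  Feed B: 149.2 pbw
  Feed C: 64.54 pbw
Total batch = 251.1 pbw; LOI loss = 1.118 pbw; yield = 99.56%

Full precision is held at every stage. Intermediates are displayed with 4-significant-digit rounding in the printout. Each reported result is rounded just once. The derived quantities (glass mass, the three compositions, totals, ignition loss, yield) are recomputed from the weighed amounts for 250.0 pbw of glass in full float precision, as they appear in the question or the answer.
Oxide mass targets, per 250.0 pbw frit:
  Li2O: 1.131% × 250.0 = 2.828 pbw
  SiO2: 68.90% × 250.0 = 172.2 pbw
  Al2O3: 29.97% × 250.0 = 74.92 pbw
Per-oxide balance check from the weights as reported, for the quoted basis mass (summed amounts equal target values net of answer rounding effects):
  Li2O: 37.40·0.07560 = 2.827 pbw (target 2.828 pbw)
  SiO2: 37.40·0.6369 + 149.2·0.9950 = 172.3 pbw (target 172.2 pbw)
  Al2O3: 37.40·0.2725 + 149.2·0.003000 + 64.54·0.9960 = 74.92 pbw (target 74.92 pbw)
Mass balance on the glass: batch total minus LOI = 250.0 pbw (summing oxide targets gives 250.0 pbw; basis as stated: 250.0 pbw — rounding explains the deltas).
Summing the batch: Σ batch = 251.1 pbw; LOI loss = Σ batch·LOI = 1.118 pbw; yield = glass ÷ total batch = 99.56%.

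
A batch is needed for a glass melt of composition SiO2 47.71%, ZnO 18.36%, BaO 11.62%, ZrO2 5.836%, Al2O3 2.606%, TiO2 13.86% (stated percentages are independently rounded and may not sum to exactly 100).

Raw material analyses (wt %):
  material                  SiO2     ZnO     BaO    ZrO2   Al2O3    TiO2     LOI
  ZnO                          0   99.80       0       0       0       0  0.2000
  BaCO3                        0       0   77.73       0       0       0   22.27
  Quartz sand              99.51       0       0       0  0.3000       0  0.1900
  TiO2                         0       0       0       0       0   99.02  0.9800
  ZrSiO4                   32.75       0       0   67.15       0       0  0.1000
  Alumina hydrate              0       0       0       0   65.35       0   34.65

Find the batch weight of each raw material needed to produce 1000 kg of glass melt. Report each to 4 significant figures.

Each numeric step carries full precision at each step. Intermediates are shown, with 4-significant-figure rounding, on the page. Each reported figure includes exactly one rounding. All derived quantities (six oxide percentages, the yield, ignition loss, net glass mass, the totals) are carried in full precision starting from the weights for 1000 kg of glass as set out in the problem or the answer.
Oxide mass targets, per 1000 kg glass melt:
  SiO2: 47.71% × 1000 = 477.1 kg
  ZnO: 18.36% × 1000 = 183.6 kg
  BaO: 11.62% × 1000 = 116.2 kg
  ZrO2: 5.836% × 1000 = 58.36 kg
  Al2O3: 2.606% × 1000 = 26.06 kg
  TiO2: 13.86% × 1000 = 138.6 kg
Sums-versus-targets review using the reported weights, versus the basis set out (delivered sums recover each target given rounding of the digits):
  SiO2: 450.8·0.9951 + 86.91·0.3275 = 477.1 kg (target 477.1 kg)
  ZnO: 184.0·0.9980 = 183.6 kg (target 183.6 kg)
  BaO: 149.5·0.7773 = 116.2 kg (target 116.2 kg)
  ZrO2: 86.91·0.6715 = 58.36 kg (target 58.36 kg)
  Al2O3: 450.8·0.003000 + 37.81·0.6535 = 26.06 kg (target 26.06 kg)
  TiO2: 140.0·0.9902 = 138.6 kg (target 138.6 kg)
Auditing the glass mass value: net batch after ignition = 999.9 kg (summing oxide targets gives 999.9 kg; versus the stated basis of 1000 kg — gaps are rounding artifacts).
Batch total: Σ batch = 1049 kg; Σ batch·LOI gives LOI loss = 49.08 kg; the yield ratio, glass ÷ batch: 95.32%.

Batch per 1000 kg glass melt:
  ZnO: 184.0 kg
  BaCO3: 149.5 kg
  Quartz sand: 450.8 kg
  TiO2: 140.0 kg
  ZrSiO4: 86.91 kg
  Alumina hydrate: 37.81 kg
Total batch = 1049 kg; LOI loss = 49.08 kg; yield = 95.32%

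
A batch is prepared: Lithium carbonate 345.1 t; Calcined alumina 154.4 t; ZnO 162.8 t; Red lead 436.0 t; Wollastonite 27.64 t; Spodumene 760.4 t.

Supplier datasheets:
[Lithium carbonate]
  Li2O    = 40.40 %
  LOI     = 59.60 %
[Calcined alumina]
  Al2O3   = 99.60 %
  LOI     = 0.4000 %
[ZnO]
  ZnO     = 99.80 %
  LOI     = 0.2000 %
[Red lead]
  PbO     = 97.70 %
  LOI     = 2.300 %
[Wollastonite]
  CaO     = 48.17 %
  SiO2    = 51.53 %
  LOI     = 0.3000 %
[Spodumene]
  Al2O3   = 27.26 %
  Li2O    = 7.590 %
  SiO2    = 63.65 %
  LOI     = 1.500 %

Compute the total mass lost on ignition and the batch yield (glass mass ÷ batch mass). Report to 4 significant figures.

Intermediates are printed, rounded to four significant digits, in the working. The working math maintains full float precision from first step to last; exactly one rounding is applied to every reported figure; the derived quantities (totals, six oxide percentages, glass mass, yield, ignition loss) are carried starting from the weights for 1658 t of glass at full float precision, as they appear in the problem or answer text.
Loss on ignition, line by line:
  Lithium carbonate: 345.1 × 0.5960 = 205.7 t
  Calcined alumina: 154.4 × 0.004000 = 0.6176 t
  ZnO: 162.8 × 0.002000 = 0.3256 t
  Red lead: 436.0 × 0.02300 = 10.03 t
  Wollastonite: 27.64 × 0.003000 = 0.08292 t
  Spodumene: 760.4 × 0.01500 = 11.41 t
Total LOI = 228.1 t
Glass = batch − LOI = 1886 − 228.1 = 1658 t

LOI loss = 228.1 t; glass = 1658 t; yield = 87.91%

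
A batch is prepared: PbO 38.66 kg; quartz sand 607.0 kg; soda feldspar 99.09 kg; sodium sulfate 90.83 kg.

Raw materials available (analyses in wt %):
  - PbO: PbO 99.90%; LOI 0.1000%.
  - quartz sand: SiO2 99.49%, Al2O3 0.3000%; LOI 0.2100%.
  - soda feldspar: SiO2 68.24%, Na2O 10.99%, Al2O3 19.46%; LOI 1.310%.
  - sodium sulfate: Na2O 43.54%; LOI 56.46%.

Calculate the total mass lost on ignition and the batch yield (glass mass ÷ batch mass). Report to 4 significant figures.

LOI loss = 53.89 kg; glass = 781.7 kg; yield = 93.55%

Mid-chain values are printed, rounded to 4 significant figures, within the worked lines — the whole derivation maintains full float precision through the solve. Each reported number is rounded exactly once — derived quantities (the four compositions, the totals, glass mass, LOI, the yield) are re-derived in full precision from the weighed amounts on 781.7 kg of glass precisely as stated by either problem or answer.
Per-material ignition loss:
  PbO: 38.66 × 0.001000 = 0.03866 kg
  quartz sand: 607.0 × 0.002100 = 1.275 kg
  soda feldspar: 99.09 × 0.01310 = 1.298 kg
  sodium sulfate: 90.83 × 0.5646 = 51.28 kg
Total LOI = 53.89 kg
Glass = batch − LOI = 835.6 − 53.89 = 781.7 kg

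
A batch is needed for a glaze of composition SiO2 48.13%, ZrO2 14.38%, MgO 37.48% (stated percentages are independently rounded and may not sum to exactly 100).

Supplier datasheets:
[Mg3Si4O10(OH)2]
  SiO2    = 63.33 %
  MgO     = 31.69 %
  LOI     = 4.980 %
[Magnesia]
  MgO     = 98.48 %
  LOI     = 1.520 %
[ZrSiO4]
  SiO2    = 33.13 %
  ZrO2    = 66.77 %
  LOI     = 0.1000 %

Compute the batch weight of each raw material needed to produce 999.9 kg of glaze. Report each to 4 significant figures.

Batch per 999.9 kg glaze:
  Mg3Si4O10(OH)2: 647.3 kg
  Magnesia: 172.3 kg
  ZrSiO4: 215.3 kg
Total batch = 1035 kg; LOI loss = 35.07 kg; yield = 96.61%

The working math holds full float precision from first step to last; intermediates are printed rounded to 4 significant digits between the steps; exactly one rounding is applied to each reported figure; all derived quantities, including ignition loss, net glass mass, totals, yield, three oxide percentages, are rebuilt using the weight values on 999.9 kg of glass at full float precision as they appear in the question or the answer.
Oxide mass targets, per 999.9 kg glaze:
  SiO2: 48.13% × 999.9 = 481.3 kg
  ZrO2: 14.38% × 999.9 = 143.8 kg
  MgO: 37.48% × 999.9 = 374.8 kg
A balance pass over the oxides, working from each reported weight, versus the basis set out (summed amounts equal target values given rounding of the digits):
  SiO2: 647.3·0.6333 + 215.3·0.3313 = 481.3 kg (target 481.3 kg)
  ZrO2: 215.3·0.6677 = 143.8 kg (target 143.8 kg)
  MgO: 647.3·0.3169 + 172.3·0.9848 = 374.8 kg (target 374.8 kg)
Consistency of the glass mass: Σ batch − LOI loss = 999.8 kg (the targets, summed, come to 999.8 kg; against the stated basis, 999.9 kg — gaps are rounding artifacts).
Total batch = Σ batch = 1035 kg; loss to ignition Σ batch·LOI = 35.07 kg; yield: glass divided by total = 96.61%.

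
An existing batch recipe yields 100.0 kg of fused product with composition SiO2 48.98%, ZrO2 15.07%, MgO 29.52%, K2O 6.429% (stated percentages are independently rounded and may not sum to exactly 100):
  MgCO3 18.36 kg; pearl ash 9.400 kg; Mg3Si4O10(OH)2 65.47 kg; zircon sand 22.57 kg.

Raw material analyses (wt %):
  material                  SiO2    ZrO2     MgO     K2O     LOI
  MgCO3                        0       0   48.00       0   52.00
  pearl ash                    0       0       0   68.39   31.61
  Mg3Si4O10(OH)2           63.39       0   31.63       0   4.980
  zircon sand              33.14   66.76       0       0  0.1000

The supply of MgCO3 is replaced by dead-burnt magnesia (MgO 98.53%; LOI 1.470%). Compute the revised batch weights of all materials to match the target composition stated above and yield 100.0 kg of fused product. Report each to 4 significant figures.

The working math keeps full float precision from start to finish; the intermediate values appear, rounded to four significant digits, at each printed step — a single rounding completes each reported result. Derived quantities (the totals, the four compositions, net glass mass, yield, ignition loss) are computed from the weighed amounts per 100.0 kg of glass in exact precision, precisely as stated by problem or answer.
The oxide mass targets at 100.0 kg fused product:
  SiO2: 48.98% × 100.0 = 48.98 kg
  ZrO2: 15.07% × 100.0 = 15.07 kg
  MgO: 29.52% × 100.0 = 29.52 kg
  K2O: 6.429% × 100.0 = 6.429 kg
Mass-balance tally per oxide on the weights just shown, per the basis as stated (every target is met by its sum within answer rounding):
  SiO2: 65.47·0.6339 + 22.57·0.3314 = 48.98 kg (target 48.98 kg)
  ZrO2: 22.57·0.6676 = 15.07 kg (target 15.07 kg)
  MgO: 8.944·0.9853 + 65.47·0.3163 = 29.52 kg (target 29.52 kg)
  K2O: 9.400·0.6839 = 6.429 kg (target 6.429 kg)
Glass-mass closure: the batch minus its LOI: 100.0 kg (the Σ of target masses is 100.0 kg; against the stated basis, 100.0 kg — gaps are rounding artifacts).
Whole-batch sum: Σ batch = 106.4 kg; LOI removed, Σ of batch·LOI: 6.386 kg; the yield ratio, glass ÷ batch: 94.00%.

Revised batch per 100.0 kg fused product:
  dead-burnt magnesia: 8.944 kg
  pearl ash: 9.400 kg
  Mg3Si4O10(OH)2: 65.47 kg
  zircon sand: 22.57 kg
Total batch = 106.4 kg; LOI loss = 6.386 kg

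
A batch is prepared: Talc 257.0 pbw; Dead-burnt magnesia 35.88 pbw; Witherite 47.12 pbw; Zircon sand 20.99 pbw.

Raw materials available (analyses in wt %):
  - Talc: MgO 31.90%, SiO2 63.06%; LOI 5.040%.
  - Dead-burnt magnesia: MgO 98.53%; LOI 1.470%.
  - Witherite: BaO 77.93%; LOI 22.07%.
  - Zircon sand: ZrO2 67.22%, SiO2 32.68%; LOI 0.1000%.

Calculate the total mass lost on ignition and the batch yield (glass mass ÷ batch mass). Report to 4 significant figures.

Working values are printed rounded to four significant figures — every computation maintains exact precision end to end. A single rounding finalizes each reported result — derived quantities, which include the four compositions, yield, net glass mass, LOI, the totals, are computed in full float precision, as quoted within the problem or the answer, from the weighed amounts per 337.1 pbw of glass.
Per-material ignition loss:
  Talc: 257.0 × 0.05040 = 12.95 pbw
  Dead-burnt magnesia: 35.88 × 0.01470 = 0.5274 pbw
  Witherite: 47.12 × 0.2207 = 10.40 pbw
  Zircon sand: 20.99 × 0.001000 = 0.02099 pbw
Total LOI = 23.90 pbw
Glass = batch − LOI = 361.0 − 23.90 = 337.1 pbw

LOI loss = 23.90 pbw; glass = 337.1 pbw; yield = 93.38%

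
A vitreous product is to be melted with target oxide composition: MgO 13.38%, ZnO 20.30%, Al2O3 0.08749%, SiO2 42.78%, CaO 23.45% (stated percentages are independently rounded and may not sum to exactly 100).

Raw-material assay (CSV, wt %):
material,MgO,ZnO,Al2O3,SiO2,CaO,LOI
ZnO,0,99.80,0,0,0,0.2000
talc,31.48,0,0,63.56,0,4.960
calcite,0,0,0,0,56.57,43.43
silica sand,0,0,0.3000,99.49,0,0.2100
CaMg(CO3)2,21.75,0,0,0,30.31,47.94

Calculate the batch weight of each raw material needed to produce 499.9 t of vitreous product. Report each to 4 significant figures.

Each numeric step holds full precision from start to finish; the intermediate values appear rounded off to 4 significant figures between the steps; a single rounding completes every reported result. All derived quantities, which include five oxide percentages, ignition loss, glass mass, totals, the yield, are recomputed in full precision, as set out in the question or the answer, from the weighed amounts for 499.9 t of glass.
Target masses of each oxide per 499.9 t vitreous product:
  MgO: 13.38% × 499.9 = 66.89 t
  ZnO: 20.30% × 499.9 = 101.5 t
  Al2O3: 0.08749% × 499.9 = 0.4374 t
  SiO2: 42.78% × 499.9 = 213.9 t
  CaO: 23.45% × 499.9 = 117.2 t
Oxide-by-oxide audit from the weights as reported, at the basis given (oxide sums agree with the targets given rounding of the digits):
  MgO: 108.3·0.3148 + 150.8·0.2175 = 66.89 t (target 66.89 t)
  ZnO: 101.7·0.9980 = 101.5 t (target 101.5 t)
  Al2O3: 145.8·0.003000 = 0.4374 t (target 0.4374 t)
  SiO2: 108.3·0.6356 + 145.8·0.9949 = 213.9 t (target 213.9 t)
  CaO: 126.4·0.5657 + 150.8·0.3031 = 117.2 t (target 117.2 t)
The glass-mass cross-check: whole batch net of LOI = 499.9 t (targets for the oxides total 499.9 t; stated basis 499.9 t — deltas are rounding alone).
Whole-batch sum: Σ batch = 633.0 t; Σ batch·LOI gives LOI loss = 133.1 t; glass ÷ batch gives a yield of 78.98%.

Batch per 499.9 t vitreous product:
  ZnO: 101.7 t
  talc: 108.3 t
  calcite: 126.4 t
  silica sand: 145.8 t
  CaMg(CO3)2: 150.8 t
Total batch = 633.0 t; LOI loss = 133.1 t; yield = 78.98%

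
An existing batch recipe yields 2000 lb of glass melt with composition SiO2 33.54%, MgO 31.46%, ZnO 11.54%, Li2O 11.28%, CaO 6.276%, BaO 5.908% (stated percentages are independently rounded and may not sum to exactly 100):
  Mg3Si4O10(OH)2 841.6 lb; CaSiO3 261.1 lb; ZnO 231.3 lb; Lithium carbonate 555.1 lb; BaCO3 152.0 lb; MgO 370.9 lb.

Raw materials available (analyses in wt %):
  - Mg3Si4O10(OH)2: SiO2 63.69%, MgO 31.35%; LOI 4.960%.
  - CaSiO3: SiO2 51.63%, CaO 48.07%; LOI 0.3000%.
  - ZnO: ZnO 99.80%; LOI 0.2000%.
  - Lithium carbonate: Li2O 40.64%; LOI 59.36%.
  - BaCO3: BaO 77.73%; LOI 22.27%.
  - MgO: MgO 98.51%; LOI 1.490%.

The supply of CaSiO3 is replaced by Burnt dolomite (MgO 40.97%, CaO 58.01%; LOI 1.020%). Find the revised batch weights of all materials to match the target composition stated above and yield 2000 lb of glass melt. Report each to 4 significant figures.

Revised batch per 2000 lb glass melt:
  Mg3Si4O10(OH)2: 1053 lb
  Burnt dolomite: 216.4 lb
  ZnO: 231.3 lb
  Lithium carbonate: 555.1 lb
  BaCO3: 152.0 lb
  MgO: 213.5 lb
Total batch = 2421 lb; LOI loss = 421.4 lb

Mid-chain values are displayed, with 4-significant-digit rounding, within the worked lines — all internal work carries full precision through the solve — a single rounding completes every reported value. The derived quantities (the totals, the six compositions, LOI, glass mass, yield) are computed in exact precision from the weighed amounts for 2000 lb of glass, precisely as stated by question or answer.
Oxide mass targets, per 2000 lb glass melt:
  SiO2: 33.54% × 2000 = 670.8 lb
  MgO: 31.46% × 2000 = 629.2 lb
  ZnO: 11.54% × 2000 = 230.8 lb
  Li2O: 11.28% × 2000 = 225.6 lb
  CaO: 6.276% × 2000 = 125.5 lb
  BaO: 5.908% × 2000 = 118.2 lb
Sums-versus-targets review per the reported batch figures, on the stated basis (oxide sums agree with the targets given rounding of the digits):
  SiO2: 1053·0.6369 = 670.7 lb (target 670.8 lb)
  MgO: 1053·0.3135 + 216.4·0.4097 + 213.5·0.9851 = 629.1 lb (target 629.2 lb)
  ZnO: 231.3·0.9980 = 230.8 lb (target 230.8 lb)
  Li2O: 555.1·0.4064 = 225.6 lb (target 225.6 lb)
  CaO: 216.4·0.5801 = 125.5 lb (target 125.5 lb)
  BaO: 152.0·0.7773 = 118.1 lb (target 118.2 lb)
Glass mass check: Σ batch − LOI loss = 2000 lb (per-oxide target masses sum to 2000 lb; basis as stated: 2000 lb — deltas are rounding alone).
Summing the batch: Σ batch = 2421 lb; LOI loss = Σ batch·LOI = 421.4 lb; yield = glass ÷ total batch = 82.59%.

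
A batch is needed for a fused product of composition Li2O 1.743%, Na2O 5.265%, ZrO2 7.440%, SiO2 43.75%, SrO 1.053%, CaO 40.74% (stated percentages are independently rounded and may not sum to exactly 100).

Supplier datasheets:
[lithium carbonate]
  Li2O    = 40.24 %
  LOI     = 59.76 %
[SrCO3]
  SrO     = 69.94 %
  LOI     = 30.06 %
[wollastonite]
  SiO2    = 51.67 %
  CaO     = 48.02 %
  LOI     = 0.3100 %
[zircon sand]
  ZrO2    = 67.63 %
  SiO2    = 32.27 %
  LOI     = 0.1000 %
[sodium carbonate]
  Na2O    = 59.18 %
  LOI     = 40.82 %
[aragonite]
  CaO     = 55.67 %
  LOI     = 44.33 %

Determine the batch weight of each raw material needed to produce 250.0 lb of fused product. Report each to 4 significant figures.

Mid-chain values appear (rounded to four significant digits) when written out. All arithmetic runs at full precision at every stage. Each reported value is rounded exactly once; derived quantities are computed using the weight values for 250.0 lb of glass at full precision (glass mass, yield, the six compositions, the totals, ignition loss), exactly as shown in the question or the answer.
Target oxide masses per 250.0 lb fused product:
  Li2O: 1.743% × 250.0 = 4.358 lb
  Na2O: 5.265% × 250.0 = 13.16 lb
  ZrO2: 7.440% × 250.0 = 18.60 lb
  SiO2: 43.75% × 250.0 = 109.4 lb
  SrO: 1.053% × 250.0 = 2.632 lb
  CaO: 40.74% × 250.0 = 101.8 lb
Balance tally, oxide-wise, given the weights on record, at the basis given (every target is met by its sum net of answer rounding effects):
  Li2O: 10.83·0.4024 = 4.358 lb (target 4.358 lb)
  Na2O: 22.24·0.5918 = 13.16 lb (target 13.16 lb)
  ZrO2: 27.50·0.6763 = 18.60 lb (target 18.60 lb)
  SiO2: 194.5·0.5167 + 27.50·0.3227 = 109.4 lb (target 109.4 lb)
  SrO: 3.764·0.6994 = 2.633 lb (target 2.632 lb)
  CaO: 194.5·0.4802 + 15.18·0.5567 = 101.8 lb (target 101.8 lb)
Glass-mass bookkeeping: total charge less LOI = 250.0 lb (oxide target masses add up to 250.0 lb; with the basis standing at 250.0 lb — a pure rounding effect).
Total batch = Σ batch = 274.0 lb; LOI removed, Σ of batch·LOI: 24.04 lb; as yield: glass ÷ batch → 91.23%.

Batch per 250.0 lb fused product:
  lithium carbonate: 10.83 lb
  SrCO3: 3.764 lb
  wollastonite: 194.5 lb
  zircon sand: 27.50 lb
  sodium carbonate: 22.24 lb
  aragonite: 15.18 lb
Total batch = 274.0 lb; LOI loss = 24.04 lb; yield = 91.23%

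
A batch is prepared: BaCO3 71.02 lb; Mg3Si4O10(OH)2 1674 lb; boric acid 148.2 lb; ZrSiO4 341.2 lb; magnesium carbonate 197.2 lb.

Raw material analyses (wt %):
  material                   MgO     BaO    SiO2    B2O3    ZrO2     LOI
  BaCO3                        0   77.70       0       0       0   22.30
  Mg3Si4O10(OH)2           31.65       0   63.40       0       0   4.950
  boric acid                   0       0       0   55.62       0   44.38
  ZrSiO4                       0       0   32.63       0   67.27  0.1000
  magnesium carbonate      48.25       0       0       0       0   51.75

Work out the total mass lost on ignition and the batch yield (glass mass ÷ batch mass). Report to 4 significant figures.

Every computation holds exact precision at all times. Intermediates are shown rounded to four significant figures alongside each step. A single rounding yields each reported number — the derived quantities are rebuilt in exact precision (the yield, glass mass, ignition loss, the totals, five oxide percentages) starting from the weights at 2165 lb of glass precisely as stated by either problem or answer.
Per-material ignition loss:
  BaCO3: 71.02 × 0.2230 = 15.84 lb
  Mg3Si4O10(OH)2: 1674 × 0.04950 = 82.86 lb
  boric acid: 148.2 × 0.4438 = 65.77 lb
  ZrSiO4: 341.2 × 0.001000 = 0.3412 lb
  magnesium carbonate: 197.2 × 0.5175 = 102.1 lb
Total LOI = 266.9 lb
Glass = batch − LOI = 2432 − 266.9 = 2165 lb

LOI loss = 266.9 lb; glass = 2165 lb; yield = 89.03%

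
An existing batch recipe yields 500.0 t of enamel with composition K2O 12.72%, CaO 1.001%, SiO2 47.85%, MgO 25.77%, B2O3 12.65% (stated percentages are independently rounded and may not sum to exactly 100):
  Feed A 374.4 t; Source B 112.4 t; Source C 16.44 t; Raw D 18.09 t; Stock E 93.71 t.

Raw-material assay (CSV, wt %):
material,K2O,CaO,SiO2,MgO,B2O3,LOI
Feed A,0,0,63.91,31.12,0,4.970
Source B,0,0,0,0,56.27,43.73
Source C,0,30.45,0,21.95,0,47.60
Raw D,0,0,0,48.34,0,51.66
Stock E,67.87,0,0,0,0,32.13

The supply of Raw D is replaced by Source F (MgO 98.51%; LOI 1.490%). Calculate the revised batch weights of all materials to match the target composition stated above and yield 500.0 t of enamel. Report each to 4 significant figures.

Mid-chain values are printed rounded to four significant figures across the worked steps; the working math keeps full precision end to end. Each reported number takes exactly one rounding. All derived quantities (ignition loss, totals, net glass mass, yield, five oxide percentages) are recomputed starting from the weights per 500.0 t of glass at full float precision as set out in either problem or answer.
Target oxide masses per 500.0 t enamel:
  K2O: 12.72% × 500.0 = 63.60 t
  CaO: 1.001% × 500.0 = 5.005 t
  SiO2: 47.85% × 500.0 = 239.2 t
  MgO: 25.77% × 500.0 = 128.8 t
  B2O3: 12.65% × 500.0 = 63.25 t
Checking each oxide sum using the reported weights, relative to the basis at hand (oxide sums agree with the targets exact up to rounding of places):
  K2O: 93.71·0.6787 = 63.60 t (target 63.60 t)
  CaO: 16.44·0.3045 = 5.006 t (target 5.005 t)
  SiO2: 374.4·0.6391 = 239.3 t (target 239.2 t)
  MgO: 374.4·0.3112 + 16.44·0.2195 + 8.875·0.9851 = 128.9 t (target 128.8 t)
  B2O3: 112.4·0.5627 = 63.25 t (target 63.25 t)
Glass-mass bookkeeping: batch Σ − ignition loss = 500.0 t (per-oxide target masses sum to 500.0 t; with the basis standing at 500.0 t — differing by rounding only).
Total batch = Σ batch = 605.8 t; ignition loss, Σ(batch × LOI) = 105.8 t; yield = glass ÷ total batch = 82.53%.

Revised batch per 500.0 t enamel:
  Feed A: 374.4 t
  Source B: 112.4 t
  Source C: 16.44 t
  Source F: 8.875 t
  Stock E: 93.71 t
Total batch = 605.8 t; LOI loss = 105.8 t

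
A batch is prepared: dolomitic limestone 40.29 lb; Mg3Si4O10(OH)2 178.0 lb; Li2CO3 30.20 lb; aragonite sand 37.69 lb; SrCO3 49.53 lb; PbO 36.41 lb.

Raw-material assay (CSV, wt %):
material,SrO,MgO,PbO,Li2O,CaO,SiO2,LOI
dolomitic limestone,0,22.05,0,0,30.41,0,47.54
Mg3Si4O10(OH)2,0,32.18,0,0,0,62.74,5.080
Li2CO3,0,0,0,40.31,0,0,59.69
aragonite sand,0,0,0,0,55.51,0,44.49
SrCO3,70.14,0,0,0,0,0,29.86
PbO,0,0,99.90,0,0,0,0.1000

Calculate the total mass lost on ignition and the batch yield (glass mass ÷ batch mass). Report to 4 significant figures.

All arithmetic keeps full float precision in all steps — the intermediate values are printed, with 4-significant-digit rounding, in the printout — each reported figure is rounded exactly once — the derived quantities are rebuilt from the weighed amounts on 294.3 lb of glass in full precision (LOI, glass mass, totals, yield, the six compositions) as set out in question or answer.
Material-by-material LOI:
  dolomitic limestone: 40.29 × 0.4754 = 19.15 lb
  Mg3Si4O10(OH)2: 178.0 × 0.05080 = 9.042 lb
  Li2CO3: 30.20 × 0.5969 = 18.03 lb
  aragonite sand: 37.69 × 0.4449 = 16.77 lb
  SrCO3: 49.53 × 0.2986 = 14.79 lb
  PbO: 36.41 × 0.001000 = 0.03641 lb
Total LOI = 77.82 lb
Glass = batch − LOI = 372.1 − 77.82 = 294.3 lb

LOI loss = 77.82 lb; glass = 294.3 lb; yield = 79.09%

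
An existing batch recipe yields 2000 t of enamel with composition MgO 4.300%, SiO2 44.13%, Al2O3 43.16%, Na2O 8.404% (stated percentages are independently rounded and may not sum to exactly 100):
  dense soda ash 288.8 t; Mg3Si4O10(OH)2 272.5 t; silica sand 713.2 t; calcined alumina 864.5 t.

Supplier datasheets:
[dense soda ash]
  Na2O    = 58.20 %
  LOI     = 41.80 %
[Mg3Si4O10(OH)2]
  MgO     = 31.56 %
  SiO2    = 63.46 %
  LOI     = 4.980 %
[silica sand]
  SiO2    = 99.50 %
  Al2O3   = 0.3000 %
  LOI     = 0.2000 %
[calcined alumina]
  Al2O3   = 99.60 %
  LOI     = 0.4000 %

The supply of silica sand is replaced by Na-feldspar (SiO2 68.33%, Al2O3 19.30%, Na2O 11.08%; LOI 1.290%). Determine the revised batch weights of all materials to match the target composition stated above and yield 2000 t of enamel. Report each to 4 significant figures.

The whole derivation runs at full precision all the way through; intermediates are displayed, rounded to four significant digits, in the printout; each reported figure is rounded a single time — derived quantities (totals, glass mass, ignition loss, yield, the four compositions) are recomputed in full float precision from the weighed amounts at 2000 t of glass, as quoted within the problem or the answer.
The oxide mass targets at 2000 t enamel:
  MgO: 4.300% × 2000 = 86.00 t
  SiO2: 44.13% × 2000 = 882.6 t
  Al2O3: 43.16% × 2000 = 863.2 t
  Na2O: 8.404% × 2000 = 168.1 t
Sums-versus-targets review working from each reported weight, relative to the basis at hand (every target is met by its sum once rounding is allowed for):
  MgO: 272.5·0.3156 = 86.00 t (target 86.00 t)
  SiO2: 272.5·0.6346 + 1039·0.6833 = 882.9 t (target 882.6 t)
  Al2O3: 1039·0.1930 + 665.4·0.9960 = 863.3 t (target 863.2 t)
  Na2O: 91.07·0.5820 + 1039·0.1108 = 168.1 t (target 168.1 t)
Glass-mass closure: total charge less LOI = 2000 t (per-oxide target masses sum to 2000 t; against the stated basis, 2000 t — any gap is answer rounding).
Total batch = Σ batch = 2068 t; Σ batch·LOI gives LOI loss = 67.70 t; as yield: glass ÷ batch → 96.73%.

Revised batch per 2000 t enamel:
  dense soda ash: 91.07 t
  Mg3Si4O10(OH)2: 272.5 t
  Na-feldspar: 1039 t
  calcined alumina: 665.4 t
Total batch = 2068 t; LOI loss = 67.70 t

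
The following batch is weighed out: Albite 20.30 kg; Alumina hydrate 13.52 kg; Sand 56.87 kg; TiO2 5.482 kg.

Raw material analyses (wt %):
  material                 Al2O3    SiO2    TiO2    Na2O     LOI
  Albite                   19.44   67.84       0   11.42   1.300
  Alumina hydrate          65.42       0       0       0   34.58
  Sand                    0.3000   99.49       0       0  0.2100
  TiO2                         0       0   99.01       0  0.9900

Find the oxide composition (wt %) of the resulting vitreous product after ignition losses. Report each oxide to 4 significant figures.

Glass mass = 91.06 kg (batch 96.17 − LOI 5.113).
Composition: Al2O3 14.23%, SiO2 77.26%, TiO2 5.961%, Na2O 2.546%

In-progress results appear, rounded to four significant figures, within the worked lines — the whole derivation holds full precision at every stage; every reported value takes exactly one rounding. Derived quantities are recomputed at full precision (the yield, net glass mass, totals, LOI, the four compositions) from the weighed amounts for 91.06 kg of glass as written in question or answer.
Delivered oxide masses:
  Al2O3: 20.30·0.1944 + 13.52·0.6542 + 56.87·0.003000 = 12.96 kg
  SiO2: 20.30·0.6784 + 56.87·0.9949 = 70.35 kg
  TiO2: 5.482·0.9901 = 5.428 kg
  Na2O: 20.30·0.1142 = 2.318 kg
LOI: 20.30·0.01300 + 13.52·0.3458 + 56.87·0.002100 + 5.482·0.009900 = 5.113 kg
batch − LOI leaves glass = 96.17 − 5.113 = 91.06 kg (= the summed oxide contributions)
wt % = 100 × oxide mass / glass mass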